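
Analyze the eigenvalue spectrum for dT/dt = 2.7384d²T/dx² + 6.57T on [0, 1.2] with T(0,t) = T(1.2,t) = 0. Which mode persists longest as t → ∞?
Eigenvalues: λₙ = 2.7384n²π²/1.2² - 6.57.
First three modes:
  n=1: λ₁ = 2.7384π²/1.2² - 6.57 ≈ 12.199
  n=2: λ₂ = 10.9536π²/1.2² - 6.57 ≈ 68.505
  n=3: λ₃ = 24.6456π²/1.2² - 6.57 ≈ 162.348
Since 2.7384π²/1.2² ≈ 18.769 > 6.57, all λₙ > 0.
The n=1 mode decays slowest → dominates as t → ∞.
Asymptotic: T ~ c₁ sin(πx/1.2) e^{-λ₁t} with decay rate λ₁ ≈ 12.199.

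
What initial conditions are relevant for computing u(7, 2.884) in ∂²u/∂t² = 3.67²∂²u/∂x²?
Domain of dependence: [-3.58428, 17.58428]. Signals travel at speed 3.67, so data within |x - 7| ≤ 3.67·2.884 = 10.58428 can reach the point.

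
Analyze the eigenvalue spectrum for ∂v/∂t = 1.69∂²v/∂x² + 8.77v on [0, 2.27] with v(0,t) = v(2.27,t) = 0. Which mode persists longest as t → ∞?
Eigenvalues: λₙ = 1.69n²π²/2.27² - 8.77.
First three modes:
  n=1: λ₁ = 1.69π²/2.27² - 8.77 ≈ -5.533
  n=2: λ₂ = 6.76π²/2.27² - 8.77 ≈ 4.178
  n=3: λ₃ = 15.21π²/2.27² - 8.77 ≈ 20.362
Since 1.69π²/2.27² ≈ 3.237 < 8.77, λ₁ < 0.
The n=1 mode grows fastest (−λₙ is largest for n=1) → dominates.
Asymptotic: v ~ c₁ sin(πx/2.27) e^{5.533t} (exponential growth at rate −λ₁ ≈ 5.533).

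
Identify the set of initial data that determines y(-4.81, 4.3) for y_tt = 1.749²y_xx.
Domain of dependence: [-12.3307, 2.7107]. Signals travel at speed 1.749, so data within |x - -4.81| ≤ 1.749·4.3 = 7.5207 can reach the point.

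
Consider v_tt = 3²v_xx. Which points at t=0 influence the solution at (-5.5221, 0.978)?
Domain of dependence: [-8.4561, -2.5881]. Signals travel at speed 3, so data within |x - -5.5221| ≤ 3·0.978 = 2.934 can reach the point.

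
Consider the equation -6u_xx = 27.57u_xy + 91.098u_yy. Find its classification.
Rewriting in standard form: -6u_xx - 27.57u_xy - 91.098u_yy = 0. Elliptic. (A = -6, B = -27.57, C = -91.098 gives B² - 4AC = -1426.2471.)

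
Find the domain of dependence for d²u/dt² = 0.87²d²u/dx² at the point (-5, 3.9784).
Domain of dependence: [-8.461208, -1.538792]. Signals travel at speed 0.87, so data within |x - -5| ≤ 0.87·3.9784 = 3.461208 can reach the point.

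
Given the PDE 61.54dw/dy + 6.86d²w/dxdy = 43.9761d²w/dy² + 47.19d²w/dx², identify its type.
Rewriting in standard form: -47.19d²w/dx² + 6.86d²w/dxdy - 43.9761d²w/dy² + 61.54dw/dy = 0. The second-order coefficients are A = -47.19, B = 6.86, C = -43.9761. Since B² - 4AC = -8253.869036 < 0, this is an elliptic PDE.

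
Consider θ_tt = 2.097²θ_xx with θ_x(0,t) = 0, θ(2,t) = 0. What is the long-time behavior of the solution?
As t → ∞, θ oscillates (no decay). Energy is conserved; the solution oscillates indefinitely as standing waves.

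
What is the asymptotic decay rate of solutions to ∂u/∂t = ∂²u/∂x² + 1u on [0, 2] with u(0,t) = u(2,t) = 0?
Eigenvalues: λₙ = n²π²/2² - 1.
First three modes:
  n=1: λ₁ = π²/2² - 1 ≈ 1.467
  n=2: λ₂ = 4π²/2² - 1 ≈ 8.87
  n=3: λ₃ = 9π²/2² - 1 ≈ 21.207
Since π²/2² ≈ 2.467 > 1, all λₙ > 0.
The n=1 mode decays slowest → dominates as t → ∞.
Asymptotic: u ~ c₁ sin(πx/2) e^{-λ₁t} with decay rate λ₁ ≈ 1.467.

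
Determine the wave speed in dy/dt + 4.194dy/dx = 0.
Speed = 4.194. Information travels along x - 4.194t = const (rightward).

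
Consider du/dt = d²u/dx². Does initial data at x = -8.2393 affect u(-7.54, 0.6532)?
Yes, for any finite x. The heat equation has infinite propagation speed, so all initial data affects all points at any t > 0.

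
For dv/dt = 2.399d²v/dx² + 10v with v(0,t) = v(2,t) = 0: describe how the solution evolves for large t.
v grows unboundedly. Reaction dominates diffusion (r=10 > κπ²/L²≈5.92); solution grows exponentially.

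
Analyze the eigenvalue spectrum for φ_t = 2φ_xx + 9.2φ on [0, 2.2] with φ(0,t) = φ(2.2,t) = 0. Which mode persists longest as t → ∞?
Eigenvalues: λₙ = 2n²π²/2.2² - 9.2.
First three modes:
  n=1: λ₁ = 2π²/2.2² - 9.2 ≈ -5.122
  n=2: λ₂ = 8π²/2.2² - 9.2 ≈ 7.113
  n=3: λ₃ = 18π²/2.2² - 9.2 ≈ 27.505
Since 2π²/2.2² ≈ 4.078 < 9.2, λ₁ < 0.
The n=1 mode grows fastest (−λₙ is largest for n=1) → dominates.
Asymptotic: φ ~ c₁ sin(πx/2.2) e^{5.122t} (exponential growth at rate −λ₁ ≈ 5.122).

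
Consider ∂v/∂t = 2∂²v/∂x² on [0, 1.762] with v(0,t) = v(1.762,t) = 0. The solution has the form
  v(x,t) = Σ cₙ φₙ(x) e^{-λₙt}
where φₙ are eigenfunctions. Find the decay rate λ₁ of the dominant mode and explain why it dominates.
Eigenvalues: λₙ = 2n²π²/1.762².
First three modes:
  n=1: λ₁ = 2π²/1.762² ≈ 6.358
  n=2: λ₂ = 8π²/1.762² ≈ 25.432 (4× faster decay)
  n=3: λ₃ = 18π²/1.762² ≈ 57.222 (9× faster decay)
As t → ∞, higher modes decay exponentially faster. The n=1 mode dominates: v ~ c₁ sin(πx/1.762) e^{-λ₁t}.
Decay rate: λ₁ = 2π²/1.762² ≈ 6.358.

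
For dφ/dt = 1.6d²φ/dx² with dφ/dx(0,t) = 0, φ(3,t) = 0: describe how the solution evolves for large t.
φ → 0. Heat escapes through the Dirichlet boundary.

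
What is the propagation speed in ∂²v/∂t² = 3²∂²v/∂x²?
Speed = 3. Information travels along characteristics x = x₀ ± 3t.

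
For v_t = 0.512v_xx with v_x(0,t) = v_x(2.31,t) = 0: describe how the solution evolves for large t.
v → constant (steady state). Heat is conserved (no flux at boundaries); solution approaches the spatial average.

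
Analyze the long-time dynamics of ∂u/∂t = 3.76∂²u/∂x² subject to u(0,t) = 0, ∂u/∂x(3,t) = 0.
Long-time behavior: u → 0. Heat escapes through the Dirichlet boundary.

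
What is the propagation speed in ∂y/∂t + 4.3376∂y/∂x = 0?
Speed = 4.3376. Information travels along x - 4.3376t = const (rightward).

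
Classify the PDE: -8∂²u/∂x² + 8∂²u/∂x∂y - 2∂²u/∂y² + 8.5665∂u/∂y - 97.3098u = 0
A = -8, B = 8, C = -2. Discriminant B² - 4AC = 0. Since 0 = 0, parabolic.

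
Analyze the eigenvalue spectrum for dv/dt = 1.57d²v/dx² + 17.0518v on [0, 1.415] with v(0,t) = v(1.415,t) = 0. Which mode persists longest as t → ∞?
Eigenvalues: λₙ = 1.57n²π²/1.415² - 17.0518.
First three modes:
  n=1: λ₁ = 1.57π²/1.415² - 17.0518 ≈ -9.313
  n=2: λ₂ = 6.28π²/1.415² - 17.0518 ≈ 13.904
  n=3: λ₃ = 14.13π²/1.415² - 17.0518 ≈ 52.599
Since 1.57π²/1.415² ≈ 7.739 < 17.0518, λ₁ < 0.
The n=1 mode grows fastest (−λₙ is largest for n=1) → dominates.
Asymptotic: v ~ c₁ sin(πx/1.415) e^{9.313t} (exponential growth at rate −λ₁ ≈ 9.313).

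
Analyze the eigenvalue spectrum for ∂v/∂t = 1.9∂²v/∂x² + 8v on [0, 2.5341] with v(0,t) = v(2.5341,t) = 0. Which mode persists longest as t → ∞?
Eigenvalues: λₙ = 1.9n²π²/2.5341² - 8.
First three modes:
  n=1: λ₁ = 1.9π²/2.5341² - 8 ≈ -5.08
  n=2: λ₂ = 7.6π²/2.5341² - 8 ≈ 3.681
  n=3: λ₃ = 17.1π²/2.5341² - 8 ≈ 18.281
Since 1.9π²/2.5341² ≈ 2.92 < 8, λ₁ < 0.
The n=1 mode grows fastest (−λₙ is largest for n=1) → dominates.
Asymptotic: v ~ c₁ sin(πx/2.5341) e^{5.08t} (exponential growth at rate −λ₁ ≈ 5.08).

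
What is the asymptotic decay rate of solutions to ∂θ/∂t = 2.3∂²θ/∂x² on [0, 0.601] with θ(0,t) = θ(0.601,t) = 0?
Eigenvalues: λₙ = 2.3n²π²/0.601².
First three modes:
  n=1: λ₁ = 2.3π²/0.601² ≈ 62.846
  n=2: λ₂ = 9.2π²/0.601² ≈ 251.385 (4× faster decay)
  n=3: λ₃ = 20.7π²/0.601² ≈ 565.615 (9× faster decay)
As t → ∞, higher modes decay exponentially faster. The n=1 mode dominates: θ ~ c₁ sin(πx/0.601) e^{-λ₁t}.
Decay rate: λ₁ = 2.3π²/0.601² ≈ 62.846.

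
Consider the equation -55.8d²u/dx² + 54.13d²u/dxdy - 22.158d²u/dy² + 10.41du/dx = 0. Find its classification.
Elliptic. (A = -55.8, B = 54.13, C = -22.158 gives B² - 4AC = -2015.6087.)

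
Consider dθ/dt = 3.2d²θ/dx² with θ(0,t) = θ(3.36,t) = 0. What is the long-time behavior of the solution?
As t → ∞, θ → 0. Heat diffuses out through both boundaries.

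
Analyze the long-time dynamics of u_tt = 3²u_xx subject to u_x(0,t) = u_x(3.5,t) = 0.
Long-time behavior: u oscillates about a mean that drifts linearly in t (generically unbounded; no decay). There is no damping, so the nonconstant modes persist as standing waves (energy conserved, no decay). But with Neumann conditions at both ends the constant mode has eigenvalue 0: the spatial mean M(t) of u satisfies M'' = 0, so M(t) = M(0) + M'(0)·t. Unless the initial velocity has zero mean (∫u_t(x,0)dx = 0), the solution grows linearly in t (unbounded, though not exponentially); if it does have zero mean, the solution stays bounded and simply oscillates.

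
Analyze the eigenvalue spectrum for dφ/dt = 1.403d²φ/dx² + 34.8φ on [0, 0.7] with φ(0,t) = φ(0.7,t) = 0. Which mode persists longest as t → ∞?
Eigenvalues: λₙ = 1.403n²π²/0.7² - 34.8.
First three modes:
  n=1: λ₁ = 1.403π²/0.7² - 34.8 ≈ -6.541
  n=2: λ₂ = 5.612π²/0.7² - 34.8 ≈ 78.237
  n=3: λ₃ = 12.627π²/0.7² - 34.8 ≈ 219.534
Since 1.403π²/0.7² ≈ 28.259 < 34.8, λ₁ < 0.
The n=1 mode grows fastest (−λₙ is largest for n=1) → dominates.
Asymptotic: φ ~ c₁ sin(πx/0.7) e^{6.541t} (exponential growth at rate −λ₁ ≈ 6.541).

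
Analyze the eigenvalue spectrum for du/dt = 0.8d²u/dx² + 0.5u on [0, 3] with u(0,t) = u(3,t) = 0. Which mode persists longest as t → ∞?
Eigenvalues: λₙ = 0.8n²π²/3² - 0.5.
First three modes:
  n=1: λ₁ = 0.8π²/3² - 0.5 ≈ 0.377
  n=2: λ₂ = 3.2π²/3² - 0.5 ≈ 3.009
  n=3: λ₃ = 7.2π²/3² - 0.5 ≈ 7.396
Since 0.8π²/3² ≈ 0.877 > 0.5, all λₙ > 0.
The n=1 mode decays slowest → dominates as t → ∞.
Asymptotic: u ~ c₁ sin(πx/3) e^{-λ₁t} with decay rate λ₁ ≈ 0.377.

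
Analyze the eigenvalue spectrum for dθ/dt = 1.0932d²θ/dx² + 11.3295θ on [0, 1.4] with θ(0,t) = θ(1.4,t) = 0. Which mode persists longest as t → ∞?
Eigenvalues: λₙ = 1.0932n²π²/1.4² - 11.3295.
First three modes:
  n=1: λ₁ = 1.0932π²/1.4² - 11.3295 ≈ -5.825
  n=2: λ₂ = 4.3728π²/1.4² - 11.3295 ≈ 10.69
  n=3: λ₃ = 9.8388π²/1.4² - 11.3295 ≈ 38.214
Since 1.0932π²/1.4² ≈ 5.505 < 11.3295, λ₁ < 0.
The n=1 mode grows fastest (−λₙ is largest for n=1) → dominates.
Asymptotic: θ ~ c₁ sin(πx/1.4) e^{5.825t} (exponential growth at rate −λ₁ ≈ 5.825).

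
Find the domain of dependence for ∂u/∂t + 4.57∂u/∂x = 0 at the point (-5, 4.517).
A single point: x = -25.64269. The characteristic through (-5, 4.517) is x - 4.57t = const, so x = -5 - 4.57·4.517 = -25.64269.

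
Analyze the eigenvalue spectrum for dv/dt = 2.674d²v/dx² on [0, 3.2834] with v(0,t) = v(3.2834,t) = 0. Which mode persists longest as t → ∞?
Eigenvalues: λₙ = 2.674n²π²/3.2834².
First three modes:
  n=1: λ₁ = 2.674π²/3.2834² ≈ 2.448
  n=2: λ₂ = 10.696π²/3.2834² ≈ 9.792 (4× faster decay)
  n=3: λ₃ = 24.066π²/3.2834² ≈ 22.032 (9× faster decay)
As t → ∞, higher modes decay exponentially faster. The n=1 mode dominates: v ~ c₁ sin(πx/3.2834) e^{-λ₁t}.
Decay rate: λ₁ = 2.674π²/3.2834² ≈ 2.448.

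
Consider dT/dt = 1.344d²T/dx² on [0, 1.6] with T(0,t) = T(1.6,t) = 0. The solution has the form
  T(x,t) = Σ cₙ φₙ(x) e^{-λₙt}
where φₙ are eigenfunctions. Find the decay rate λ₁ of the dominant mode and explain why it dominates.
Eigenvalues: λₙ = 1.344n²π²/1.6².
First three modes:
  n=1: λ₁ = 1.344π²/1.6² ≈ 5.182
  n=2: λ₂ = 5.376π²/1.6² ≈ 20.726 (4× faster decay)
  n=3: λ₃ = 12.096π²/1.6² ≈ 46.634 (9× faster decay)
As t → ∞, higher modes decay exponentially faster. The n=1 mode dominates: T ~ c₁ sin(πx/1.6) e^{-λ₁t}.
Decay rate: λ₁ = 1.344π²/1.6² ≈ 5.182.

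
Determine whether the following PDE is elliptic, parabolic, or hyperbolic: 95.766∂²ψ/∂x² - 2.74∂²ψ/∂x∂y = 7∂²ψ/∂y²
Rewriting in standard form: 95.766∂²ψ/∂x² - 2.74∂²ψ/∂x∂y - 7∂²ψ/∂y² = 0. Coefficients: A = 95.766, B = -2.74, C = -7. B² - 4AC = 2688.9556, which is positive, so the equation is hyperbolic.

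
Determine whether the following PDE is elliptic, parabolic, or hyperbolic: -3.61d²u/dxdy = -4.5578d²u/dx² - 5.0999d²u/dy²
Rewriting in standard form: 4.5578d²u/dx² - 3.61d²u/dxdy + 5.0999d²u/dy² = 0. Coefficients: A = 4.5578, B = -3.61, C = 5.0999. B² - 4AC = -79.94519688, which is negative, so the equation is elliptic.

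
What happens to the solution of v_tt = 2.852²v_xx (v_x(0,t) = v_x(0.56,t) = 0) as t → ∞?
v oscillates about a mean that drifts linearly in t (generically unbounded; no decay). There is no damping, so the nonconstant modes persist as standing waves (energy conserved, no decay). But with Neumann conditions at both ends the constant mode has eigenvalue 0: the spatial mean M(t) of v satisfies M'' = 0, so M(t) = M(0) + M'(0)·t. Unless the initial velocity has zero mean (∫v_t(x,0)dx = 0), the solution grows linearly in t (unbounded, though not exponentially); if it does have zero mean, the solution stays bounded and simply oscillates.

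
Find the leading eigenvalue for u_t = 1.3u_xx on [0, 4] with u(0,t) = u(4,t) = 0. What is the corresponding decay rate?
Eigenvalues: λₙ = 1.3n²π²/4².
First three modes:
  n=1: λ₁ = 1.3π²/4² ≈ 0.802
  n=2: λ₂ = 5.2π²/4² ≈ 3.208 (4× faster decay)
  n=3: λ₃ = 11.7π²/4² ≈ 7.217 (9× faster decay)
As t → ∞, higher modes decay exponentially faster. The n=1 mode dominates: u ~ c₁ sin(πx/4) e^{-λ₁t}.
Decay rate: λ₁ = 1.3π²/4² ≈ 0.802.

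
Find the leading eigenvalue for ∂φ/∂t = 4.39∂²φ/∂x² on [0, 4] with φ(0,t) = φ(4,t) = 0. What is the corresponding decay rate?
Eigenvalues: λₙ = 4.39n²π²/4².
First three modes:
  n=1: λ₁ = 4.39π²/4² ≈ 2.708
  n=2: λ₂ = 17.56π²/4² ≈ 10.832 (4× faster decay)
  n=3: λ₃ = 39.51π²/4² ≈ 24.372 (9× faster decay)
As t → ∞, higher modes decay exponentially faster. The n=1 mode dominates: φ ~ c₁ sin(πx/4) e^{-λ₁t}.
Decay rate: λ₁ = 4.39π²/4² ≈ 2.708.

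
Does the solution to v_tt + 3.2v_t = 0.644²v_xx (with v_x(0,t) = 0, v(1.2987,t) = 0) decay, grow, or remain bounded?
v → 0. Damping (γ=3.2) dissipates energy; oscillations decay exponentially.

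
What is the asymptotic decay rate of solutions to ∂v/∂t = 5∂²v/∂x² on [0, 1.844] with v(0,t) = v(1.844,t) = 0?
Eigenvalues: λₙ = 5n²π²/1.844².
First three modes:
  n=1: λ₁ = 5π²/1.844² ≈ 14.513
  n=2: λ₂ = 20π²/1.844² ≈ 58.051 (4× faster decay)
  n=3: λ₃ = 45π²/1.844² ≈ 130.614 (9× faster decay)
As t → ∞, higher modes decay exponentially faster. The n=1 mode dominates: v ~ c₁ sin(πx/1.844) e^{-λ₁t}.
Decay rate: λ₁ = 5π²/1.844² ≈ 14.513.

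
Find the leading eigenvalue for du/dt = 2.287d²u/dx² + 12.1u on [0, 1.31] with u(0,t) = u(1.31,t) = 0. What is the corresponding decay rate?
Eigenvalues: λₙ = 2.287n²π²/1.31² - 12.1.
First three modes:
  n=1: λ₁ = 2.287π²/1.31² - 12.1 ≈ 1.053
  n=2: λ₂ = 9.148π²/1.31² - 12.1 ≈ 40.512
  n=3: λ₃ = 20.583π²/1.31² - 12.1 ≈ 106.277
Since 2.287π²/1.31² ≈ 13.153 > 12.1, all λₙ > 0.
The n=1 mode decays slowest → dominates as t → ∞.
Asymptotic: u ~ c₁ sin(πx/1.31) e^{-λ₁t} with decay rate λ₁ ≈ 1.053.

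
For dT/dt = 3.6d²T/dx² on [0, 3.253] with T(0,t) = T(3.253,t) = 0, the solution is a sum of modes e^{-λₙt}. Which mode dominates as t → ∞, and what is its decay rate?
Eigenvalues: λₙ = 3.6n²π²/3.253².
First three modes:
  n=1: λ₁ = 3.6π²/3.253² ≈ 3.358
  n=2: λ₂ = 14.4π²/3.253² ≈ 13.431 (4× faster decay)
  n=3: λ₃ = 32.4π²/3.253² ≈ 30.219 (9× faster decay)
As t → ∞, higher modes decay exponentially faster. The n=1 mode dominates: T ~ c₁ sin(πx/3.253) e^{-λ₁t}.
Decay rate: λ₁ = 3.6π²/3.253² ≈ 3.358.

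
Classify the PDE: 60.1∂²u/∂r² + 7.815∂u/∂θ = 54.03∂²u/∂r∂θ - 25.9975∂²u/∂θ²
Rewriting in standard form: 60.1∂²u/∂r² - 54.03∂²u/∂r∂θ + 25.9975∂²u/∂θ² + 7.815∂u/∂θ = 0. A = 60.1, B = -54.03, C = 25.9975. Discriminant B² - 4AC = -3330.5581. Since -3330.5581 < 0, elliptic.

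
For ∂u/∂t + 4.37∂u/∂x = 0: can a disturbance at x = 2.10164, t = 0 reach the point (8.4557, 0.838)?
No. Only data at x = 4.79364 affects (8.4557, 0.838). Advection has one-way propagation along characteristics.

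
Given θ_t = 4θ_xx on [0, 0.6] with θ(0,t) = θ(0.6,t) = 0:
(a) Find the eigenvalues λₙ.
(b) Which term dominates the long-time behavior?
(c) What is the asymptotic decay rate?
Eigenvalues: λₙ = 4n²π²/0.6².
First three modes:
  n=1: λ₁ = 4π²/0.6² ≈ 109.662
  n=2: λ₂ = 16π²/0.6² ≈ 438.649 (4× faster decay)
  n=3: λ₃ = 36π²/0.6² ≈ 986.96 (9× faster decay)
As t → ∞, higher modes decay exponentially faster. The n=1 mode dominates: θ ~ c₁ sin(πx/0.6) e^{-λ₁t}.
Decay rate: λ₁ = 4π²/0.6² ≈ 109.662.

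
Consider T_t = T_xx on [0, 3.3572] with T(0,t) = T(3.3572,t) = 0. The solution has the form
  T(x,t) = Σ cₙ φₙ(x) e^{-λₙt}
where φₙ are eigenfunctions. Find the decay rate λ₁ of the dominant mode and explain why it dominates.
Eigenvalues: λₙ = n²π²/3.3572².
First three modes:
  n=1: λ₁ = π²/3.3572² ≈ 0.876
  n=2: λ₂ = 4π²/3.3572² ≈ 3.503 (4× faster decay)
  n=3: λ₃ = 9π²/3.3572² ≈ 7.881 (9× faster decay)
As t → ∞, higher modes decay exponentially faster. The n=1 mode dominates: T ~ c₁ sin(πx/3.3572) e^{-λ₁t}.
Decay rate: λ₁ = π²/3.3572² ≈ 0.876.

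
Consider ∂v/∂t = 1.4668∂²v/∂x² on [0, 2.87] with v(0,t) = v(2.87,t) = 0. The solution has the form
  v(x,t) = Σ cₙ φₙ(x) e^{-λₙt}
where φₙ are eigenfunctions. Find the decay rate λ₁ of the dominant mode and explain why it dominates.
Eigenvalues: λₙ = 1.4668n²π²/2.87².
First three modes:
  n=1: λ₁ = 1.4668π²/2.87² ≈ 1.758
  n=2: λ₂ = 5.8672π²/2.87² ≈ 7.03 (4× faster decay)
  n=3: λ₃ = 13.2012π²/2.87² ≈ 15.818 (9× faster decay)
As t → ∞, higher modes decay exponentially faster. The n=1 mode dominates: v ~ c₁ sin(πx/2.87) e^{-λ₁t}.
Decay rate: λ₁ = 1.4668π²/2.87² ≈ 1.758.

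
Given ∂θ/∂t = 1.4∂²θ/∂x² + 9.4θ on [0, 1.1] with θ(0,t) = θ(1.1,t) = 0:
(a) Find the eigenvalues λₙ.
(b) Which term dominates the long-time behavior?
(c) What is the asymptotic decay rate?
Eigenvalues: λₙ = 1.4n²π²/1.1² - 9.4.
First three modes:
  n=1: λ₁ = 1.4π²/1.1² - 9.4 ≈ 2.019
  n=2: λ₂ = 5.6π²/1.1² - 9.4 ≈ 36.278
  n=3: λ₃ = 12.6π²/1.1² - 9.4 ≈ 93.374
Since 1.4π²/1.1² ≈ 11.419 > 9.4, all λₙ > 0.
The n=1 mode decays slowest → dominates as t → ∞.
Asymptotic: θ ~ c₁ sin(πx/1.1) e^{-λ₁t} with decay rate λ₁ ≈ 2.019.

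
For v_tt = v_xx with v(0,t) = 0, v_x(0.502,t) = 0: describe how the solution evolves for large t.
v oscillates (no decay). Energy is conserved; the solution oscillates indefinitely as standing waves.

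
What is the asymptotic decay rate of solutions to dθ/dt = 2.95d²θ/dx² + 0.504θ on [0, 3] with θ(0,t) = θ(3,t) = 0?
Eigenvalues: λₙ = 2.95n²π²/3² - 0.504.
First three modes:
  n=1: λ₁ = 2.95π²/3² - 0.504 ≈ 2.731
  n=2: λ₂ = 11.8π²/3² - 0.504 ≈ 12.436
  n=3: λ₃ = 26.55π²/3² - 0.504 ≈ 28.611
Since 2.95π²/3² ≈ 3.235 > 0.504, all λₙ > 0.
The n=1 mode decays slowest → dominates as t → ∞.
Asymptotic: θ ~ c₁ sin(πx/3) e^{-λ₁t} with decay rate λ₁ ≈ 2.731.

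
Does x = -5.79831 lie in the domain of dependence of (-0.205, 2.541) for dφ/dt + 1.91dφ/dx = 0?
No. Only data at x = -5.05831 affects (-0.205, 2.541). Advection has one-way propagation along characteristics.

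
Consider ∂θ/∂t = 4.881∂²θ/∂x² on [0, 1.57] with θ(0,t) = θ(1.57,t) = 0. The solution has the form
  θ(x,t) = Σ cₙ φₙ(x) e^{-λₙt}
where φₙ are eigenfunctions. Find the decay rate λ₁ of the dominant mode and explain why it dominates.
Eigenvalues: λₙ = 4.881n²π²/1.57².
First three modes:
  n=1: λ₁ = 4.881π²/1.57² ≈ 19.544
  n=2: λ₂ = 19.524π²/1.57² ≈ 78.175 (4× faster decay)
  n=3: λ₃ = 43.929π²/1.57² ≈ 175.894 (9× faster decay)
As t → ∞, higher modes decay exponentially faster. The n=1 mode dominates: θ ~ c₁ sin(πx/1.57) e^{-λ₁t}.
Decay rate: λ₁ = 4.881π²/1.57² ≈ 19.544.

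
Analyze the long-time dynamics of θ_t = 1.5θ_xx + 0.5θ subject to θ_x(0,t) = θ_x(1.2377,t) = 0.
Long-time behavior: θ grows unboundedly. With Neumann BCs the constant mode has diffusion eigenvalue 0, so any r > 0 makes it grow like e^(0.5t); solution grows exponentially.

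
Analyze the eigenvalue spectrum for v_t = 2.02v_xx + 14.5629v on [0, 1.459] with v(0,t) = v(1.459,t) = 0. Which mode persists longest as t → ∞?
Eigenvalues: λₙ = 2.02n²π²/1.459² - 14.5629.
First three modes:
  n=1: λ₁ = 2.02π²/1.459² - 14.5629 ≈ -5.197
  n=2: λ₂ = 8.08π²/1.459² - 14.5629 ≈ 22.9
  n=3: λ₃ = 18.18π²/1.459² - 14.5629 ≈ 69.728
Since 2.02π²/1.459² ≈ 9.366 < 14.5629, λ₁ < 0.
The n=1 mode grows fastest (−λₙ is largest for n=1) → dominates.
Asymptotic: v ~ c₁ sin(πx/1.459) e^{5.197t} (exponential growth at rate −λ₁ ≈ 5.197).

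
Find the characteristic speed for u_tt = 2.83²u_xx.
Speed = 2.83. Information travels along characteristics x = x₀ ± 2.83t.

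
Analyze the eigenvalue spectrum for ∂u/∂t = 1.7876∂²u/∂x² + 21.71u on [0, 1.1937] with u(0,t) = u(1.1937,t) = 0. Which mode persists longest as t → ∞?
Eigenvalues: λₙ = 1.7876n²π²/1.1937² - 21.71.
First three modes:
  n=1: λ₁ = 1.7876π²/1.1937² - 21.71 ≈ -9.328
  n=2: λ₂ = 7.1504π²/1.1937² - 21.71 ≈ 27.817
  n=3: λ₃ = 16.0884π²/1.1937² - 21.71 ≈ 89.725
Since 1.7876π²/1.1937² ≈ 12.382 < 21.71, λ₁ < 0.
The n=1 mode grows fastest (−λₙ is largest for n=1) → dominates.
Asymptotic: u ~ c₁ sin(πx/1.1937) e^{9.328t} (exponential growth at rate −λ₁ ≈ 9.328).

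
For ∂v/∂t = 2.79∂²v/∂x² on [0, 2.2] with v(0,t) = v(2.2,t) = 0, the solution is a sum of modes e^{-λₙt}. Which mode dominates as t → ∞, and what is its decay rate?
Eigenvalues: λₙ = 2.79n²π²/2.2².
First three modes:
  n=1: λ₁ = 2.79π²/2.2² ≈ 5.689
  n=2: λ₂ = 11.16π²/2.2² ≈ 22.757 (4× faster decay)
  n=3: λ₃ = 25.11π²/2.2² ≈ 51.204 (9× faster decay)
As t → ∞, higher modes decay exponentially faster. The n=1 mode dominates: v ~ c₁ sin(πx/2.2) e^{-λ₁t}.
Decay rate: λ₁ = 2.79π²/2.2² ≈ 5.689.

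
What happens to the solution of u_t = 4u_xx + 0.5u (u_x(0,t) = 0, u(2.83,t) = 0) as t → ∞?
u → 0. Diffusion dominates reaction (r=0.5 < κπ²/(4L²)≈1.23); solution decays.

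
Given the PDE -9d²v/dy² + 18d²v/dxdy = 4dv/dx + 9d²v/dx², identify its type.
Rewriting in standard form: -9d²v/dx² + 18d²v/dxdy - 9d²v/dy² - 4dv/dx = 0. The second-order coefficients are A = -9, B = 18, C = -9. Since B² - 4AC = 0 = 0, this is a parabolic PDE.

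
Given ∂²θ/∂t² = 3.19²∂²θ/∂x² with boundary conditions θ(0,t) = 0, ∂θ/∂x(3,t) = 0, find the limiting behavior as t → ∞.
θ oscillates (no decay). Energy is conserved; the solution oscillates indefinitely as standing waves.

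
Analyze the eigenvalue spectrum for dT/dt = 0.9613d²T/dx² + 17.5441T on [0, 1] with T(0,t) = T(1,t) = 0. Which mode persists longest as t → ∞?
Eigenvalues: λₙ = 0.9613n²π²/1² - 17.5441.
First three modes:
  n=1: λ₁ = 0.9613π² - 17.5441 ≈ -8.056
  n=2: λ₂ = 3.8452π² - 17.5441 ≈ 20.407
  n=3: λ₃ = 8.6517π² - 17.5441 ≈ 67.845
Since 0.9613π² ≈ 9.488 < 17.5441, λ₁ < 0.
The n=1 mode grows fastest (−λₙ is largest for n=1) → dominates.
Asymptotic: T ~ c₁ sin(πx/1) e^{8.056t} (exponential growth at rate −λ₁ ≈ 8.056).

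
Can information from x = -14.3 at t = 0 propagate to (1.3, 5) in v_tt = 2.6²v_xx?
No. The domain of dependence is [-11.7, 14.3], and -14.3 is outside this interval.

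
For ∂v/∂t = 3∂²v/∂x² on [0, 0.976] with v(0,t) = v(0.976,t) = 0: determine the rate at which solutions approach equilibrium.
Eigenvalues: λₙ = 3n²π²/0.976².
First three modes:
  n=1: λ₁ = 3π²/0.976² ≈ 31.083
  n=2: λ₂ = 12π²/0.976² ≈ 124.332 (4× faster decay)
  n=3: λ₃ = 27π²/0.976² ≈ 279.746 (9× faster decay)
As t → ∞, higher modes decay exponentially faster. The n=1 mode dominates: v ~ c₁ sin(πx/0.976) e^{-λ₁t}.
Decay rate: λ₁ = 3π²/0.976² ≈ 31.083.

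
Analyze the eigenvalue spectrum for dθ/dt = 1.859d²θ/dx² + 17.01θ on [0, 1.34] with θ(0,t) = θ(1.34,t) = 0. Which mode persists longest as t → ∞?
Eigenvalues: λₙ = 1.859n²π²/1.34² - 17.01.
First three modes:
  n=1: λ₁ = 1.859π²/1.34² - 17.01 ≈ -6.792
  n=2: λ₂ = 7.436π²/1.34² - 17.01 ≈ 23.862
  n=3: λ₃ = 16.731π²/1.34² - 17.01 ≈ 74.953
Since 1.859π²/1.34² ≈ 10.218 < 17.01, λ₁ < 0.
The n=1 mode grows fastest (−λₙ is largest for n=1) → dominates.
Asymptotic: θ ~ c₁ sin(πx/1.34) e^{6.792t} (exponential growth at rate −λ₁ ≈ 6.792).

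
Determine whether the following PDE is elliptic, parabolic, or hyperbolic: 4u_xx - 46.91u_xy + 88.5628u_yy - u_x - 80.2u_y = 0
Coefficients: A = 4, B = -46.91, C = 88.5628. B² - 4AC = 783.5433, which is positive, so the equation is hyperbolic.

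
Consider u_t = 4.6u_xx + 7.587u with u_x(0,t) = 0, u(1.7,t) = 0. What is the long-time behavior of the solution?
As t → ∞, u grows unboundedly. Reaction dominates diffusion (r=7.587 > κπ²/(4L²)≈3.93); solution grows exponentially.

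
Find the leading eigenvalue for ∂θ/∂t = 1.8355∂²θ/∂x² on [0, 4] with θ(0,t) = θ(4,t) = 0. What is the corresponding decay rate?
Eigenvalues: λₙ = 1.8355n²π²/4².
First three modes:
  n=1: λ₁ = 1.8355π²/4² ≈ 1.132
  n=2: λ₂ = 7.342π²/4² ≈ 4.529 (4× faster decay)
  n=3: λ₃ = 16.5195π²/4² ≈ 10.19 (9× faster decay)
As t → ∞, higher modes decay exponentially faster. The n=1 mode dominates: θ ~ c₁ sin(πx/4) e^{-λ₁t}.
Decay rate: λ₁ = 1.8355π²/4² ≈ 1.132.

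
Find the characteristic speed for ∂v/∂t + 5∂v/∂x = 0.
Speed = 5. Information travels along x - 5t = const (rightward).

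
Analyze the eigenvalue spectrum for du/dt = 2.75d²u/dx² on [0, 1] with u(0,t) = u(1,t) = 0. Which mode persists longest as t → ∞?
Eigenvalues: λₙ = 2.75n²π².
First three modes:
  n=1: λ₁ = 2.75π² ≈ 27.141
  n=2: λ₂ = 11π² ≈ 108.566 (4× faster decay)
  n=3: λ₃ = 24.75π² ≈ 244.273 (9× faster decay)
As t → ∞, higher modes decay exponentially faster. The n=1 mode dominates: u ~ c₁ sin(πx) e^{-λ₁t}.
Decay rate: λ₁ = 2.75π² ≈ 27.141.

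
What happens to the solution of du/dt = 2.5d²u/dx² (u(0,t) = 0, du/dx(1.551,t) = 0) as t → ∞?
u → 0. Heat escapes through the Dirichlet boundary.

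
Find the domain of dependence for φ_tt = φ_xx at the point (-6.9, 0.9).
Domain of dependence: [-7.8, -6]. Signals travel at speed 1, so data within |x - -6.9| ≤ 1·0.9 = 0.9 can reach the point.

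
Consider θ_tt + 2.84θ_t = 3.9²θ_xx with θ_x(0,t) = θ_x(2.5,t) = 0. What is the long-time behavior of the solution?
As t → ∞, θ → constant (steady state). Damping (γ=2.84) dissipates the nonconstant modes; with Neumann BCs the spatial average obeys M''+γM'=0 and tends to a finite limit.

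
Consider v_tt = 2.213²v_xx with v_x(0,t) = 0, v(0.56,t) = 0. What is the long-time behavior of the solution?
As t → ∞, v oscillates (no decay). Energy is conserved; the solution oscillates indefinitely as standing waves.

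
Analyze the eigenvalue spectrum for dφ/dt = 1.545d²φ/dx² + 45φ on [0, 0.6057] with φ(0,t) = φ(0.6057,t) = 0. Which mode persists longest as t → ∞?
Eigenvalues: λₙ = 1.545n²π²/0.6057² - 45.
First three modes:
  n=1: λ₁ = 1.545π²/0.6057² - 45 ≈ -3.436
  n=2: λ₂ = 6.18π²/0.6057² - 45 ≈ 121.254
  n=3: λ₃ = 13.905π²/0.6057² - 45 ≈ 329.072
Since 1.545π²/0.6057² ≈ 41.564 < 45, λ₁ < 0.
The n=1 mode grows fastest (−λₙ is largest for n=1) → dominates.
Asymptotic: φ ~ c₁ sin(πx/0.6057) e^{3.436t} (exponential growth at rate −λ₁ ≈ 3.436).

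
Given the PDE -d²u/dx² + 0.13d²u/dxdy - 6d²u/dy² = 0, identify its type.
The second-order coefficients are A = -1, B = 0.13, C = -6. Since B² - 4AC = -23.9831 < 0, this is an elliptic PDE.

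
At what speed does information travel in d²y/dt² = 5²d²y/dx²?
Speed = 5. Information travels along characteristics x = x₀ ± 5t.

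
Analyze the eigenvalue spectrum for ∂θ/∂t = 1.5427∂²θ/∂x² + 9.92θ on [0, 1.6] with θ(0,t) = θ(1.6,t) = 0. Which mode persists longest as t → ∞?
Eigenvalues: λₙ = 1.5427n²π²/1.6² - 9.92.
First three modes:
  n=1: λ₁ = 1.5427π²/1.6² - 9.92 ≈ -3.972
  n=2: λ₂ = 6.1708π²/1.6² - 9.92 ≈ 13.87
  n=3: λ₃ = 13.8843π²/1.6² - 9.92 ≈ 43.608
Since 1.5427π²/1.6² ≈ 5.948 < 9.92, λ₁ < 0.
The n=1 mode grows fastest (−λₙ is largest for n=1) → dominates.
Asymptotic: θ ~ c₁ sin(πx/1.6) e^{3.972t} (exponential growth at rate −λ₁ ≈ 3.972).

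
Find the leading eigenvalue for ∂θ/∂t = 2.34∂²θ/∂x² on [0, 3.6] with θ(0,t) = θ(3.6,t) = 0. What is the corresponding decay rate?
Eigenvalues: λₙ = 2.34n²π²/3.6².
First three modes:
  n=1: λ₁ = 2.34π²/3.6² ≈ 1.782
  n=2: λ₂ = 9.36π²/3.6² ≈ 7.128 (4× faster decay)
  n=3: λ₃ = 21.06π²/3.6² ≈ 16.038 (9× faster decay)
As t → ∞, higher modes decay exponentially faster. The n=1 mode dominates: θ ~ c₁ sin(πx/3.6) e^{-λ₁t}.
Decay rate: λ₁ = 2.34π²/3.6² ≈ 1.782.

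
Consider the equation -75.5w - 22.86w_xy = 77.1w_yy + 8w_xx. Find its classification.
Rewriting in standard form: -8w_xx - 22.86w_xy - 77.1w_yy - 75.5w = 0. Elliptic. (A = -8, B = -22.86, C = -77.1 gives B² - 4AC = -1944.6204.)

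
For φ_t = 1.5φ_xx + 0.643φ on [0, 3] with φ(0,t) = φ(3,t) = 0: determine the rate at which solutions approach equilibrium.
Eigenvalues: λₙ = 1.5n²π²/3² - 0.643.
First three modes:
  n=1: λ₁ = 1.5π²/3² - 0.643 ≈ 1.002
  n=2: λ₂ = 6π²/3² - 0.643 ≈ 5.937
  n=3: λ₃ = 13.5π²/3² - 0.643 ≈ 14.161
Since 1.5π²/3² ≈ 1.645 > 0.643, all λₙ > 0.
The n=1 mode decays slowest → dominates as t → ∞.
Asymptotic: φ ~ c₁ sin(πx/3) e^{-λ₁t} with decay rate λ₁ ≈ 1.002.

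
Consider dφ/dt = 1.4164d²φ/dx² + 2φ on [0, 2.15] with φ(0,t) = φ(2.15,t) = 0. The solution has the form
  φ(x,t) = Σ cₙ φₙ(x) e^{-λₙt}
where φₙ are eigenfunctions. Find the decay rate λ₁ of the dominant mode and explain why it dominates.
Eigenvalues: λₙ = 1.4164n²π²/2.15² - 2.
First three modes:
  n=1: λ₁ = 1.4164π²/2.15² - 2 ≈ 1.024
  n=2: λ₂ = 5.6656π²/2.15² - 2 ≈ 10.097
  n=3: λ₃ = 12.7476π²/2.15² - 2 ≈ 25.218
Since 1.4164π²/2.15² ≈ 3.024 > 2, all λₙ > 0.
The n=1 mode decays slowest → dominates as t → ∞.
Asymptotic: φ ~ c₁ sin(πx/2.15) e^{-λ₁t} with decay rate λ₁ ≈ 1.024.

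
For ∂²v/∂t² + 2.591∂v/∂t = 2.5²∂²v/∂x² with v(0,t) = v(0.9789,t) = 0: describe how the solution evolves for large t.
v → 0. Damping (γ=2.591) dissipates energy; oscillations decay exponentially.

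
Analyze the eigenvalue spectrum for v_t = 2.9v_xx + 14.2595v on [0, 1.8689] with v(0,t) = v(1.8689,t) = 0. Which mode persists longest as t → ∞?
Eigenvalues: λₙ = 2.9n²π²/1.8689² - 14.2595.
First three modes:
  n=1: λ₁ = 2.9π²/1.8689² - 14.2595 ≈ -6.065
  n=2: λ₂ = 11.6π²/1.8689² - 14.2595 ≈ 18.519
  n=3: λ₃ = 26.1π²/1.8689² - 14.2595 ≈ 59.492
Since 2.9π²/1.8689² ≈ 8.195 < 14.2595, λ₁ < 0.
The n=1 mode grows fastest (−λₙ is largest for n=1) → dominates.
Asymptotic: v ~ c₁ sin(πx/1.8689) e^{6.065t} (exponential growth at rate −λ₁ ≈ 6.065).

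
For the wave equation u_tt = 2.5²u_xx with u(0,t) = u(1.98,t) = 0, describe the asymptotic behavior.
u oscillates (no decay). Energy is conserved; the solution oscillates indefinitely as standing waves.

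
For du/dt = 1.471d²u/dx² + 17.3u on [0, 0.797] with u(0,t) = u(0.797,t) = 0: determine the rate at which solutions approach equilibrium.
Eigenvalues: λₙ = 1.471n²π²/0.797² - 17.3.
First three modes:
  n=1: λ₁ = 1.471π²/0.797² - 17.3 ≈ 5.556
  n=2: λ₂ = 5.884π²/0.797² - 17.3 ≈ 74.123
  n=3: λ₃ = 13.239π²/0.797² - 17.3 ≈ 188.402
Since 1.471π²/0.797² ≈ 22.856 > 17.3, all λₙ > 0.
The n=1 mode decays slowest → dominates as t → ∞.
Asymptotic: u ~ c₁ sin(πx/0.797) e^{-λ₁t} with decay rate λ₁ ≈ 5.556.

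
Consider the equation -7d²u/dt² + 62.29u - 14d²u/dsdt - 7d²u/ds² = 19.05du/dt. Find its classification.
Rewriting in standard form: -7d²u/ds² - 14d²u/dsdt - 7d²u/dt² - 19.05du/dt + 62.29u = 0. Parabolic. (A = -7, B = -14, C = -7 gives B² - 4AC = 0.)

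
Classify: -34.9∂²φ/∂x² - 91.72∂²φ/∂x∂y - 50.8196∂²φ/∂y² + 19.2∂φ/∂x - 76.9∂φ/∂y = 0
Hyperbolic (discriminant = 1318.14224).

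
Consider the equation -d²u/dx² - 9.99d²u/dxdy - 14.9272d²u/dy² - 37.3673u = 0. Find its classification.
Hyperbolic. (A = -1, B = -9.99, C = -14.9272 gives B² - 4AC = 40.0913.)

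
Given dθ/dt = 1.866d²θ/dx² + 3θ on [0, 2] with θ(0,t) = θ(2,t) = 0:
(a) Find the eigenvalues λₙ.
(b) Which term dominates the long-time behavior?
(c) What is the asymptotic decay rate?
Eigenvalues: λₙ = 1.866n²π²/2² - 3.
First three modes:
  n=1: λ₁ = 1.866π²/2² - 3 ≈ 1.604
  n=2: λ₂ = 7.464π²/2² - 3 ≈ 15.417
  n=3: λ₃ = 16.794π²/2² - 3 ≈ 38.438
Since 1.866π²/2² ≈ 4.604 > 3, all λₙ > 0.
The n=1 mode decays slowest → dominates as t → ∞.
Asymptotic: θ ~ c₁ sin(πx/2) e^{-λ₁t} with decay rate λ₁ ≈ 1.604.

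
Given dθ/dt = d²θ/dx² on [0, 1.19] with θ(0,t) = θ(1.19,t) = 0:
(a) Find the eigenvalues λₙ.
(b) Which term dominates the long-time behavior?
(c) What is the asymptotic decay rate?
Eigenvalues: λₙ = n²π²/1.19².
First three modes:
  n=1: λ₁ = π²/1.19² ≈ 6.97
  n=2: λ₂ = 4π²/1.19² ≈ 27.878 (4× faster decay)
  n=3: λ₃ = 9π²/1.19² ≈ 62.726 (9× faster decay)
As t → ∞, higher modes decay exponentially faster. The n=1 mode dominates: θ ~ c₁ sin(πx/1.19) e^{-λ₁t}.
Decay rate: λ₁ = π²/1.19² ≈ 6.97.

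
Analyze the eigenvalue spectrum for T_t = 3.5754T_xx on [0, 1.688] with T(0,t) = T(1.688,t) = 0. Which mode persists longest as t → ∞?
Eigenvalues: λₙ = 3.5754n²π²/1.688².
First three modes:
  n=1: λ₁ = 3.5754π²/1.688² ≈ 12.385
  n=2: λ₂ = 14.3016π²/1.688² ≈ 49.538 (4× faster decay)
  n=3: λ₃ = 32.1786π²/1.688² ≈ 111.461 (9× faster decay)
As t → ∞, higher modes decay exponentially faster. The n=1 mode dominates: T ~ c₁ sin(πx/1.688) e^{-λ₁t}.
Decay rate: λ₁ = 3.5754π²/1.688² ≈ 12.385.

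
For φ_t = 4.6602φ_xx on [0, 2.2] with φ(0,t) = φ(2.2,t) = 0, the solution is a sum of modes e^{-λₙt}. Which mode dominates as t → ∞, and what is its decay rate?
Eigenvalues: λₙ = 4.6602n²π²/2.2².
First three modes:
  n=1: λ₁ = 4.6602π²/2.2² ≈ 9.503
  n=2: λ₂ = 18.6408π²/2.2² ≈ 38.012 (4× faster decay)
  n=3: λ₃ = 41.9418π²/2.2² ≈ 85.527 (9× faster decay)
As t → ∞, higher modes decay exponentially faster. The n=1 mode dominates: φ ~ c₁ sin(πx/2.2) e^{-λ₁t}.
Decay rate: λ₁ = 4.6602π²/2.2² ≈ 9.503.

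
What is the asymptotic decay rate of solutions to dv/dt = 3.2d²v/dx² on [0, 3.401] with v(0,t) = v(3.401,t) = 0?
Eigenvalues: λₙ = 3.2n²π²/3.401².
First three modes:
  n=1: λ₁ = 3.2π²/3.401² ≈ 2.73
  n=2: λ₂ = 12.8π²/3.401² ≈ 10.922 (4× faster decay)
  n=3: λ₃ = 28.8π²/3.401² ≈ 24.574 (9× faster decay)
As t → ∞, higher modes decay exponentially faster. The n=1 mode dominates: v ~ c₁ sin(πx/3.401) e^{-λ₁t}.
Decay rate: λ₁ = 3.2π²/3.401² ≈ 2.73.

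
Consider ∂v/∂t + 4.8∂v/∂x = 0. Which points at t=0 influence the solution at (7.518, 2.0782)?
A single point: x = -2.45736. The characteristic through (7.518, 2.0782) is x - 4.8t = const, so x = 7.518 - 4.8·2.0782 = -2.45736.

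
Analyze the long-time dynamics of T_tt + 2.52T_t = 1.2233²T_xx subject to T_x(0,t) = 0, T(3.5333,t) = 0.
Long-time behavior: T → 0. Damping (γ=2.52) dissipates energy; oscillations decay exponentially.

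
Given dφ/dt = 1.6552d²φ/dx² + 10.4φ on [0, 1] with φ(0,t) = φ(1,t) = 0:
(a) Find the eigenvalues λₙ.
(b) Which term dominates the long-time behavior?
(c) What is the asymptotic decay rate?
Eigenvalues: λₙ = 1.6552n²π²/1² - 10.4.
First three modes:
  n=1: λ₁ = 1.6552π² - 10.4 ≈ 5.936
  n=2: λ₂ = 6.6208π² - 10.4 ≈ 54.945
  n=3: λ₃ = 14.8968π² - 10.4 ≈ 136.626
Since 1.6552π² ≈ 16.336 > 10.4, all λₙ > 0.
The n=1 mode decays slowest → dominates as t → ∞.
Asymptotic: φ ~ c₁ sin(πx/1) e^{-λ₁t} with decay rate λ₁ ≈ 5.936.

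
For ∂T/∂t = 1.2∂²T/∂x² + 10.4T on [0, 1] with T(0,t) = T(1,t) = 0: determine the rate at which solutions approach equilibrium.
Eigenvalues: λₙ = 1.2n²π²/1² - 10.4.
First three modes:
  n=1: λ₁ = 1.2π² - 10.4 ≈ 1.444
  n=2: λ₂ = 4.8π² - 10.4 ≈ 36.974
  n=3: λ₃ = 10.8π² - 10.4 ≈ 96.192
Since 1.2π² ≈ 11.844 > 10.4, all λₙ > 0.
The n=1 mode decays slowest → dominates as t → ∞.
Asymptotic: T ~ c₁ sin(πx/1) e^{-λ₁t} with decay rate λ₁ ≈ 1.444.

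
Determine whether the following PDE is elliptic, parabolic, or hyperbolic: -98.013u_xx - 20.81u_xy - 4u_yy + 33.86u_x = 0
Coefficients: A = -98.013, B = -20.81, C = -4. B² - 4AC = -1135.1519, which is negative, so the equation is elliptic.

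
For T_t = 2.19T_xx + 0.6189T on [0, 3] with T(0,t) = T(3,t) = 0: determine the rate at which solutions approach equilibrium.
Eigenvalues: λₙ = 2.19n²π²/3² - 0.6189.
First three modes:
  n=1: λ₁ = 2.19π²/3² - 0.6189 ≈ 1.783
  n=2: λ₂ = 8.76π²/3² - 0.6189 ≈ 8.988
  n=3: λ₃ = 19.71π²/3² - 0.6189 ≈ 20.996
Since 2.19π²/3² ≈ 2.402 > 0.6189, all λₙ > 0.
The n=1 mode decays slowest → dominates as t → ∞.
Asymptotic: T ~ c₁ sin(πx/3) e^{-λ₁t} with decay rate λ₁ ≈ 1.783.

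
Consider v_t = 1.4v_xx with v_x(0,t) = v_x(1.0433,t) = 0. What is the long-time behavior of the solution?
As t → ∞, v → constant (steady state). Heat is conserved (no flux at boundaries); solution approaches the spatial average.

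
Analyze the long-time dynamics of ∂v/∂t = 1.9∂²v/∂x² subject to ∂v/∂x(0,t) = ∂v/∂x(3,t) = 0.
Long-time behavior: v → constant (steady state). Heat is conserved (no flux at boundaries); solution approaches the spatial average.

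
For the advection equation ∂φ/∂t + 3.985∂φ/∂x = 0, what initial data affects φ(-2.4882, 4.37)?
A single point: x = -19.90265. The characteristic through (-2.4882, 4.37) is x - 3.985t = const, so x = -2.4882 - 3.985·4.37 = -19.90265.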